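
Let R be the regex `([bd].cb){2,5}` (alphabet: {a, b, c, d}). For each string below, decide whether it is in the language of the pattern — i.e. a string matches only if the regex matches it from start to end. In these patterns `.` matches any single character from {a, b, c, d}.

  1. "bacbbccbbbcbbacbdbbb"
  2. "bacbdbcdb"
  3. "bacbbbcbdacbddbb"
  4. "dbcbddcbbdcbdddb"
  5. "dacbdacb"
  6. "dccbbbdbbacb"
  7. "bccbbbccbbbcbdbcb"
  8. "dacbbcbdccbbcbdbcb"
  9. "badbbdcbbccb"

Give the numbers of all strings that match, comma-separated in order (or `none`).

5

1 → no match — must end with "cb"
2 → no match — must end with "cb"
3 → no match — must end with "cb"
4 → no match — must end with "cb"
5 → match
6 → no match
7 → no match
8 → no match
9 → no match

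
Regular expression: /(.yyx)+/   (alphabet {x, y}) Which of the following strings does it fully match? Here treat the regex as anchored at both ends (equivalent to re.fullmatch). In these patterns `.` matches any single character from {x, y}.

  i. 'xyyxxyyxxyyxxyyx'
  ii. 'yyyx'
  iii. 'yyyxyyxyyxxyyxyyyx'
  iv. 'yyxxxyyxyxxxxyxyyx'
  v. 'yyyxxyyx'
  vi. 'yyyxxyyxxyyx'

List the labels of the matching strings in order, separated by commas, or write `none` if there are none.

i → match
ii → match
iii → no match
iv → no match
v → match
vi → match

i, ii, v, vi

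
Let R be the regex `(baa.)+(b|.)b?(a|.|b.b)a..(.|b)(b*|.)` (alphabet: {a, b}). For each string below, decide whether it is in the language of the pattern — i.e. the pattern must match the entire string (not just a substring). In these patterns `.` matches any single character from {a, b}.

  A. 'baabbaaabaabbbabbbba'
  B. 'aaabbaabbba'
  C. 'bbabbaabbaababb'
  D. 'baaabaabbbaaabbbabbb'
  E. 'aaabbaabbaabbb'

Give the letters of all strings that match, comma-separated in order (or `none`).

A → no match
B. 'aaabbaabbba' → no match — must start with 'baa'
C → no match — must start with 'baa'
D → no match
E → no match — must start with 'baa'

none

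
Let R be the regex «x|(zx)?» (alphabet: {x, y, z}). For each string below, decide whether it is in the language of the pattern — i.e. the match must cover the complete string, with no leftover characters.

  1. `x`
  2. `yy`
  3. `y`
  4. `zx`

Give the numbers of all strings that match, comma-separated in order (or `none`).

1 → match
2 → no match
3 → no match
4 → match

1, 4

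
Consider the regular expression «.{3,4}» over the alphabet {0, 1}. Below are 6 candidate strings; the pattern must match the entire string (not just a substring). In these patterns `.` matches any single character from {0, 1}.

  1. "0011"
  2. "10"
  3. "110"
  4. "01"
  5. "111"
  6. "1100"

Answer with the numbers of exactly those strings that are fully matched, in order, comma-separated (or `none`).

1, 3, 5, 6

1 → match
2 → no match
3 → match
4 → no match
5 → match
6 → match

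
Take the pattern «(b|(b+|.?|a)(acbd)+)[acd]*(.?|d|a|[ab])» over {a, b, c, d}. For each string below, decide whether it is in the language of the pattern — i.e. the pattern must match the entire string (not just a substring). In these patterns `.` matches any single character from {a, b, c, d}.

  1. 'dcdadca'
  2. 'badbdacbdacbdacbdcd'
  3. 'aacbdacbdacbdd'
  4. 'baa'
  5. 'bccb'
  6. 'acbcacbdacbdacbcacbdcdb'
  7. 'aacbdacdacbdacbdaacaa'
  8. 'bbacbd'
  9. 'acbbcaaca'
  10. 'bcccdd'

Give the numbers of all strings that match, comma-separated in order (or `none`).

1. 'dcdadca' → no match
2 → no match
3 → match
4. 'baa' → match
5. 'bccb' → match
6 → no match
7 → no match
8. 'bbacbd' → match
9. 'acbbcaaca' → no match
10. 'bcccdd' → match

3, 4, 5, 8, 10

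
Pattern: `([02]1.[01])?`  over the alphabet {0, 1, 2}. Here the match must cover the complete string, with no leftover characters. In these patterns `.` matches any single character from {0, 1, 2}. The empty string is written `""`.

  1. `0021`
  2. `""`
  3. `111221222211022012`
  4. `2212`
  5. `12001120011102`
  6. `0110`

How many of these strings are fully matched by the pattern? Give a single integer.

1. `0021` → no match
2. `""` → match
3 → no match
4. `2212` → no match
5 → no match
6. `0110` → match
Total matched: 2

2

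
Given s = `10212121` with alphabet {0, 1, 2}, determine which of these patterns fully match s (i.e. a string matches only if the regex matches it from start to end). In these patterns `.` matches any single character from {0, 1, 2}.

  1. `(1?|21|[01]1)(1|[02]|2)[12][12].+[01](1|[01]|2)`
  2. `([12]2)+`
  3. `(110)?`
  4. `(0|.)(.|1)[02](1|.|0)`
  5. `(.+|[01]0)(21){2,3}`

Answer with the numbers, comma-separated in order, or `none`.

5

1 → no match
2 → no match — must end with `2`
3 → no match
4 → no match
5 → match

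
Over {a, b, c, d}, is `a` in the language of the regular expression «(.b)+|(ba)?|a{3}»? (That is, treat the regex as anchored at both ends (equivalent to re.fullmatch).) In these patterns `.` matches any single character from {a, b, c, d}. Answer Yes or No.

No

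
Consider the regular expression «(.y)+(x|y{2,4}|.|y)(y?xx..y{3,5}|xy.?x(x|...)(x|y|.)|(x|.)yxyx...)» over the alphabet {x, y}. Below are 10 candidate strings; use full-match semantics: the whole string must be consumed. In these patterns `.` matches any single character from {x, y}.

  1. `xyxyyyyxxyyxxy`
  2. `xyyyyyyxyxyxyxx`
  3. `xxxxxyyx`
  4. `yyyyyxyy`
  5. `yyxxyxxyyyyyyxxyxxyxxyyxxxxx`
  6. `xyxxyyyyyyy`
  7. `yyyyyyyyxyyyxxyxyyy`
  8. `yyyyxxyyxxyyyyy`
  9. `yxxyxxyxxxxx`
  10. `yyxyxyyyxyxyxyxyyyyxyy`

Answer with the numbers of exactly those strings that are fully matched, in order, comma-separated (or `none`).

1 → no match
2 → match
3 → no match
4 → no match
5 → no match
6 → no match
7 → match
8 → no match
9 → no match
10 → no match

2, 7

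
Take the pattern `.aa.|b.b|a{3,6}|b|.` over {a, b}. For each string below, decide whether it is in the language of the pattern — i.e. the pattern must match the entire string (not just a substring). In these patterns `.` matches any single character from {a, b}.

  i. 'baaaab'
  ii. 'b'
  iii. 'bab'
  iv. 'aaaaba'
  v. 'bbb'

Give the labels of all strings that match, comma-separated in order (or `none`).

i → no match
ii → match
iii → match
iv → no match
v → match

ii, iii, v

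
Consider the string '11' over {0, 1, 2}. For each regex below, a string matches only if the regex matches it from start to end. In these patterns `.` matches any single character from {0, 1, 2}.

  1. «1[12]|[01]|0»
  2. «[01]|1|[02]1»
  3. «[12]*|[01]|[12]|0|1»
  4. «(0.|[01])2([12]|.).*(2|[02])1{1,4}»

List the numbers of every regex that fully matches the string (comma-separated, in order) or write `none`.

1, 3

1 → match
2 → no match
3 → match
4 → no match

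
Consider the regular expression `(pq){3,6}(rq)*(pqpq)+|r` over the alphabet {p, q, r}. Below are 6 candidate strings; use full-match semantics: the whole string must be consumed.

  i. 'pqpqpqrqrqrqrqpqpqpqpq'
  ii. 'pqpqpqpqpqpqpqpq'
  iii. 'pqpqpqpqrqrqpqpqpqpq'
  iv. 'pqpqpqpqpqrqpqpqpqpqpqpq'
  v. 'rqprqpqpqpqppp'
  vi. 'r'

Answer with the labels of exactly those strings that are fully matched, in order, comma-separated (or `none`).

i → match
ii → match
iii → match
iv → match
v → no match
vi. 'r' → match

i, ii, iii, iv, vi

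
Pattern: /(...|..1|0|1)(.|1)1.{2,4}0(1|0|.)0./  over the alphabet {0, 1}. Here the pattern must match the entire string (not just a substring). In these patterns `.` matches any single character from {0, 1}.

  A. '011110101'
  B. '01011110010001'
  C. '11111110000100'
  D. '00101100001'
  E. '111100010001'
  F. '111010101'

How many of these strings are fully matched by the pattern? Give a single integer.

A → match
B → no match
C → no match
D → match
E → no match
F → match
Total matched: 3

3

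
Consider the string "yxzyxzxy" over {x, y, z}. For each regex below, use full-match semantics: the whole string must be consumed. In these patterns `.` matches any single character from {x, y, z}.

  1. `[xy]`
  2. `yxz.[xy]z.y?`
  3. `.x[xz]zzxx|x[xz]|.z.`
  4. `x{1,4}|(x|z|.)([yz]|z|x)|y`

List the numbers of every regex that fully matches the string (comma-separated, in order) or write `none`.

2

1 → no match
2 → match
3 → no match
4 → no match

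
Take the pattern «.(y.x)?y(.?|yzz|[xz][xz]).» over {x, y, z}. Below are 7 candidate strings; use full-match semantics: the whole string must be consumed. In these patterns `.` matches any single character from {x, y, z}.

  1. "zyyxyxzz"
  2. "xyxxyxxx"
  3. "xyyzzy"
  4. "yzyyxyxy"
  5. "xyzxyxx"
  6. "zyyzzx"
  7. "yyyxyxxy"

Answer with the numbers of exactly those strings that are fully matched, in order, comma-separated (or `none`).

1 → match
2 → match
3 → match
4 → no match
5 → match
6 → match
7 → match

1, 2, 3, 5, 6, 7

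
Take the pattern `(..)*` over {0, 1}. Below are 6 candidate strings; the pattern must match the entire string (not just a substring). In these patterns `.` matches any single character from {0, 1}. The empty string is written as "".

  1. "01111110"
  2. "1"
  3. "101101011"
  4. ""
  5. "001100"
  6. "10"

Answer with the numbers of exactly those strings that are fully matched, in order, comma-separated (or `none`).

1. "01111110" → match
2. "1" → no match
3. "101101011" → no match
4. "" → match
5. "001100" → match
6. "10" → match

1, 4, 5, 6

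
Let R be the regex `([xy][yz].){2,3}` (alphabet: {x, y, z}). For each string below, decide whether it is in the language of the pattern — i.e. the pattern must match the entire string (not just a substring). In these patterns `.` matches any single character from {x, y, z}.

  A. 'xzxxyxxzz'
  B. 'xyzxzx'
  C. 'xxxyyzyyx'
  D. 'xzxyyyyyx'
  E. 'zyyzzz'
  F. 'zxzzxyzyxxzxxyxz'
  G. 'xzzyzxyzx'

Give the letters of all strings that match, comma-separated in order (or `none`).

A, B, D, G

A → match
B → match
C → no match
D → match
E → no match
F → no match
G → match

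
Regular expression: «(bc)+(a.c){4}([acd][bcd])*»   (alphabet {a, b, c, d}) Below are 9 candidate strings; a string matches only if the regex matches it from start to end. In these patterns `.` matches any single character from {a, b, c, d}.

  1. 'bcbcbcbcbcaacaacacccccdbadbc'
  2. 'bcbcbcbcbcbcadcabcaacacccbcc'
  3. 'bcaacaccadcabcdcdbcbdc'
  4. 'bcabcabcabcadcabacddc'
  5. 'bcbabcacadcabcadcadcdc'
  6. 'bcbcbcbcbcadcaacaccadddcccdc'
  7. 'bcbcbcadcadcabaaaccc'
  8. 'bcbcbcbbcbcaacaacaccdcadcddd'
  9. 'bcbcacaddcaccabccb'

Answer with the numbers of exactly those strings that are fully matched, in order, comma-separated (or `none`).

2, 3

1 → no match
2 → match
3 → match
4 → no match
5 → no match
6 → no match
7 → no match
8 → no match
9 → no match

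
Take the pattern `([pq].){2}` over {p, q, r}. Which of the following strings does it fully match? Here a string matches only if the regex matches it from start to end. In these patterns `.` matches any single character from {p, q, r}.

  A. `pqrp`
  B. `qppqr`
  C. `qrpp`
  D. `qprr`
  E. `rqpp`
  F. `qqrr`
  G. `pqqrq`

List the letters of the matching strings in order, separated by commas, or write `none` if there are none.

A → no match
B → no match
C → match
D → no match
E → no match
F → no match
G → no match

C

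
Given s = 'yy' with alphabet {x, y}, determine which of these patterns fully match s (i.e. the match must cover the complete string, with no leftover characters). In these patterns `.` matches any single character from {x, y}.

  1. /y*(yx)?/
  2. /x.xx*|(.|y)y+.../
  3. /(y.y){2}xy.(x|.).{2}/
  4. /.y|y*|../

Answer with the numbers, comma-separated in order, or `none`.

1, 4

1 → match
2 → no match
3 → no match
4 → match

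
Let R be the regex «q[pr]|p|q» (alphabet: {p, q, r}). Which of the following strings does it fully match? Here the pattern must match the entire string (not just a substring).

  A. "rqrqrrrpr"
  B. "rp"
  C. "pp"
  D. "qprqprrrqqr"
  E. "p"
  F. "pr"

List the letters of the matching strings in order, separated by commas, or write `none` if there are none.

A → no match
B → no match
C → no match
D → no match
E → match
F → no match

E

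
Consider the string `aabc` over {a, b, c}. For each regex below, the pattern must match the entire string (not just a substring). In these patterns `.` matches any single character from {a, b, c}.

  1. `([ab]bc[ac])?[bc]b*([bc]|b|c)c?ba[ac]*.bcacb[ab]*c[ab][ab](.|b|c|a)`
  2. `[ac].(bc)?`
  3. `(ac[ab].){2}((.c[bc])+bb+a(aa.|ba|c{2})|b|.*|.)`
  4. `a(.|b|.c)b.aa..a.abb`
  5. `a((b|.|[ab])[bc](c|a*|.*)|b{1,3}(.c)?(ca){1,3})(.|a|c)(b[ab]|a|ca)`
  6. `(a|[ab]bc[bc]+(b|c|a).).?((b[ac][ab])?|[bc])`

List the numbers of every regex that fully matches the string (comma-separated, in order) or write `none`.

1 → no match
2 → match
3 → no match — must start with `ac`
4 → no match — must end with `abb`
5 → no match
6 → no match

2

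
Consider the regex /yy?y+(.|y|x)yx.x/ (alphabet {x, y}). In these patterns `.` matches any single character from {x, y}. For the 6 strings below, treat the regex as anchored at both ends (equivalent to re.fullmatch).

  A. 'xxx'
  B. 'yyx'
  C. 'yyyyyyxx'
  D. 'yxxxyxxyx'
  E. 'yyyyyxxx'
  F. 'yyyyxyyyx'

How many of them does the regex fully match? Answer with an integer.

1

A → no match — must start with 'y'
B → no match
C → no match
D → no match
E → match
F → no match
Total matched: 1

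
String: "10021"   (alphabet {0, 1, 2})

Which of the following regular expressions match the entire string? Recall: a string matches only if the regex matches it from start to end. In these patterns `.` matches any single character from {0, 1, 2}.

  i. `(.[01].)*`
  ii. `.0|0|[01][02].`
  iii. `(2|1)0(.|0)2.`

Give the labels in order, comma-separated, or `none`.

i → no match
ii → no match
iii → match

iii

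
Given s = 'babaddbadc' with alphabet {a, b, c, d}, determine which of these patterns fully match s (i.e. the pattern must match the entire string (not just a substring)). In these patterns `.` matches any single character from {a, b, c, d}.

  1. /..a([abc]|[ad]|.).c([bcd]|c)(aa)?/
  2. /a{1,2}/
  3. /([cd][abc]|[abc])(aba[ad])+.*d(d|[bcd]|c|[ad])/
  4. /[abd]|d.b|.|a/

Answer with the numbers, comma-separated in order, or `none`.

1 → no match
2 → no match — must start with 'a'
3 → match
4 → no match

3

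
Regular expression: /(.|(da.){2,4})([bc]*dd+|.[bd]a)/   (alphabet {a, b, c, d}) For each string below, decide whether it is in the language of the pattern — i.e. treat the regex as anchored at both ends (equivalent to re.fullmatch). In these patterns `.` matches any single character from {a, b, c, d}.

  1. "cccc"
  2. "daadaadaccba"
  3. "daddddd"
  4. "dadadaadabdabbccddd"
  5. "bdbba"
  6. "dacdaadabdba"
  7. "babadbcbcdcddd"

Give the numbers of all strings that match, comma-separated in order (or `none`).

2, 6

1 → no match
2 → match
3 → no match
4 → no match
5 → no match
6 → match
7 → no match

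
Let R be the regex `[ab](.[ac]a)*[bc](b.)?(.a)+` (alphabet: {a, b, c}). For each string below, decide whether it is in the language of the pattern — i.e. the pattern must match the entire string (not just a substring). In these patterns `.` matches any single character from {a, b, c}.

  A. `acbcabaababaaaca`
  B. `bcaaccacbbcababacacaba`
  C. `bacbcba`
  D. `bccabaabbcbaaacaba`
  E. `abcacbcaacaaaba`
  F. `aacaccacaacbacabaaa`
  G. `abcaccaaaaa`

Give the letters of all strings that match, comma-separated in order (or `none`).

B, D, E, F, G

A → no match
B → match
C → no match
D → match
E → match
F → match
G → match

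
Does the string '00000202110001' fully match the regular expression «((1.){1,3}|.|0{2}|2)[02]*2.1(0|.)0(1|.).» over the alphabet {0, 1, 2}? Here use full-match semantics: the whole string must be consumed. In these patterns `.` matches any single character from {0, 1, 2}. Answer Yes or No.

Yes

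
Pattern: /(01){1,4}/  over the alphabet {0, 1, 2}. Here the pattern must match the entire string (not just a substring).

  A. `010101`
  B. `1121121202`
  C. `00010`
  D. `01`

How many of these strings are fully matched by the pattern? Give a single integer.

A → match
B → no match — must start with `01`
C → no match — must start with `01`
D → match
Total matched: 2

2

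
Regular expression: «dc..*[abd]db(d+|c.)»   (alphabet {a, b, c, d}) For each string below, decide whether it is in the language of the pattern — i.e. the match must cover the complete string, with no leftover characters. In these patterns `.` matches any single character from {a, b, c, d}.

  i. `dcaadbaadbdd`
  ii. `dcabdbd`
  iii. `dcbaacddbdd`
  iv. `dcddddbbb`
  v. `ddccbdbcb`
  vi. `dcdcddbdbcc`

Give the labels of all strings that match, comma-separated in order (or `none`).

i → match
ii → match
iii → match
iv → no match
v → no match — must start with `dc`
vi → match

i, ii, iii, vi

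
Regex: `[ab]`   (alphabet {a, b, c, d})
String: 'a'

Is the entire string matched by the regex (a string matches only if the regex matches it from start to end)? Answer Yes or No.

Yes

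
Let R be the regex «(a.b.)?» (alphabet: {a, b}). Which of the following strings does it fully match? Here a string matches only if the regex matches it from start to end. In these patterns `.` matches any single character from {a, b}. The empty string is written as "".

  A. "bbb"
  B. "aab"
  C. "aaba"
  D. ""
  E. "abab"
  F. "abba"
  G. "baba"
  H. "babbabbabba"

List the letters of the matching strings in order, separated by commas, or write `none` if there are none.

A. "bbb" → no match
B. "aab" → no match
C. "aaba" → match
D. "" → match
E. "abab" → no match
F. "abba" → match
G. "baba" → no match
H. "babbabbabba" → no match

C, D, F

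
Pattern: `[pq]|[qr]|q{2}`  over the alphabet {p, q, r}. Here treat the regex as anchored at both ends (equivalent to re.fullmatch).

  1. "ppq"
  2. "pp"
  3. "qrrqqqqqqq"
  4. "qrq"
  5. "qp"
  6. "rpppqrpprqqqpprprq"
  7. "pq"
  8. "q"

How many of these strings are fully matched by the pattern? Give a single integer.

1. "ppq" → no match
2. "pp" → no match
3. "qrrqqqqqqq" → no match
4. "qrq" → no match
5. "qp" → no match
6 → no match
7. "pq" → no match
8. "q" → match
Total matched: 1

1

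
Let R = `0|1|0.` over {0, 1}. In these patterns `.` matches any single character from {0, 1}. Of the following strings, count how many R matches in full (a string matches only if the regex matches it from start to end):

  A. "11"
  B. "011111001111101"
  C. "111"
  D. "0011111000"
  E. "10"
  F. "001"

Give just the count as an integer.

A → no match
B → no match
C → no match
D → no match
E → no match
F → no match
Total matched: 0

0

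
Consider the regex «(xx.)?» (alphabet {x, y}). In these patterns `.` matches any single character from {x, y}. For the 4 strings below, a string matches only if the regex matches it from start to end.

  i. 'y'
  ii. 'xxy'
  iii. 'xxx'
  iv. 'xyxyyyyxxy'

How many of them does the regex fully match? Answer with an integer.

2

i → no match
ii → match
iii → match
iv → no match
Total matched: 2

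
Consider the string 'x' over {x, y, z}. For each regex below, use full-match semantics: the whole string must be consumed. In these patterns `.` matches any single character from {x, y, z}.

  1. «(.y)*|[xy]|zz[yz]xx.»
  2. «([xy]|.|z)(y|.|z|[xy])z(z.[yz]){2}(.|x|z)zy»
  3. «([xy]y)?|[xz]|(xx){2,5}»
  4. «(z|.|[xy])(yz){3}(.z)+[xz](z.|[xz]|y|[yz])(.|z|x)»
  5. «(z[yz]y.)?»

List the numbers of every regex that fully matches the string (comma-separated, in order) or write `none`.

1 → match
2 → no match — must end with 'zy'
3 → match
4 → no match
5 → no match

1, 3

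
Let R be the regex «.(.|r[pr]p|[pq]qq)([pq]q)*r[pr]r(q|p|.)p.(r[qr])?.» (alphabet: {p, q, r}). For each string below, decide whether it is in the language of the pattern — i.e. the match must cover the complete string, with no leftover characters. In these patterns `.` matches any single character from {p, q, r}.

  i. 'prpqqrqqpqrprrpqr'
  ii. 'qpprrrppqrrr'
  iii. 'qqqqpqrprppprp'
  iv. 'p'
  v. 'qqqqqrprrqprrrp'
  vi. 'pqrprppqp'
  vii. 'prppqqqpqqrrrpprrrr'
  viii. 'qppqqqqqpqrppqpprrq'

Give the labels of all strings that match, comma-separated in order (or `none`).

vi

i → no match
ii → no match
iii → no match
iv → no match
v → no match
vi → match
vii → no match
viii → no match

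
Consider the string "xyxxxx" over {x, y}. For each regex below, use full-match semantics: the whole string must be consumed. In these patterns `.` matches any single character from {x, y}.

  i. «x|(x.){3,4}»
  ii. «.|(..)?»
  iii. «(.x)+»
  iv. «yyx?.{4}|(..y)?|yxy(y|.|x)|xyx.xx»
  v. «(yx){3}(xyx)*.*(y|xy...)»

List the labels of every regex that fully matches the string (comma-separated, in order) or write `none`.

i → match
ii → no match
iii → no match
iv → match
v → no match — must start with "yx"

i, iv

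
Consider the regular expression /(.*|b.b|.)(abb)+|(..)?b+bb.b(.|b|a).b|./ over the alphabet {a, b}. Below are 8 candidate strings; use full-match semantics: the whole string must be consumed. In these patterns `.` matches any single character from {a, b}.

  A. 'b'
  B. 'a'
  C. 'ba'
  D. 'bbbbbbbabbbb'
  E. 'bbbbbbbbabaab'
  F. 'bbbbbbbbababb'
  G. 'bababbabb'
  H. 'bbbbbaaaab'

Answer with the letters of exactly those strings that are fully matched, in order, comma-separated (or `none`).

A, B, D, E, F, G

A → match
B → match
C → no match
D → match
E → match
F → match
G → match
H → no match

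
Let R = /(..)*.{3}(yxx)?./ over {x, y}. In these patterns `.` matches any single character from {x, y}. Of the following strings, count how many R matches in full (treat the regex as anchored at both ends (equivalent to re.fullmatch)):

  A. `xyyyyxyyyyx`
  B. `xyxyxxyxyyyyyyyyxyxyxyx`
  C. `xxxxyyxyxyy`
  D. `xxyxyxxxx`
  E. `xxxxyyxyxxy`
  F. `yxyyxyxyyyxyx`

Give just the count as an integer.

1

A → no match
B → no match
C → no match
D → no match
E → match
F → no match
Total matched: 1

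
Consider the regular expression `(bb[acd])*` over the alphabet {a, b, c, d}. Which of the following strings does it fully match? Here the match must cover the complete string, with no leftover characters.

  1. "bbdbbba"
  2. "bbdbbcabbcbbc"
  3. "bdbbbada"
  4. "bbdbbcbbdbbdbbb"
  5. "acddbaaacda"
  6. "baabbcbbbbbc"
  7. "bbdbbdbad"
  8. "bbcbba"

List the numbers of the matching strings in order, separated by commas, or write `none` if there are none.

1 → no match
2 → no match
3 → no match
4 → no match
5 → no match
6 → no match
7 → no match
8 → match

8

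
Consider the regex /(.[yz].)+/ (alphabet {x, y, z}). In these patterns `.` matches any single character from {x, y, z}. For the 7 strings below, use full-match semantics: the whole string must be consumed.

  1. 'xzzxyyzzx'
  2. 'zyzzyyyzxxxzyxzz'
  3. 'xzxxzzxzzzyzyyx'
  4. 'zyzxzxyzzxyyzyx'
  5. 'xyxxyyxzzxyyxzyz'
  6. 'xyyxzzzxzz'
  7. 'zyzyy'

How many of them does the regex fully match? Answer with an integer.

1 → match
2 → no match
3 → match
4 → match
5 → no match
6 → no match
7 → no match
Total matched: 3

3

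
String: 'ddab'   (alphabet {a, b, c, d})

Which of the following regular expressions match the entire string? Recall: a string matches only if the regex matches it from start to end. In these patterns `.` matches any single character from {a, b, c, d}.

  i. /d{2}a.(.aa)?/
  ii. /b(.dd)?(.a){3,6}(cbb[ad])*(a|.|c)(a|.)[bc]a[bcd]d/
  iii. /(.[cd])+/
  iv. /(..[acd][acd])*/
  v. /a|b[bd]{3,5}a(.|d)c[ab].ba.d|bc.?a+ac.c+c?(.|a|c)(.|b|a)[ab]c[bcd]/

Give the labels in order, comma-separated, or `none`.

i

i → match
ii → no match — must start with 'b'
iii → no match
iv → no match
v → no match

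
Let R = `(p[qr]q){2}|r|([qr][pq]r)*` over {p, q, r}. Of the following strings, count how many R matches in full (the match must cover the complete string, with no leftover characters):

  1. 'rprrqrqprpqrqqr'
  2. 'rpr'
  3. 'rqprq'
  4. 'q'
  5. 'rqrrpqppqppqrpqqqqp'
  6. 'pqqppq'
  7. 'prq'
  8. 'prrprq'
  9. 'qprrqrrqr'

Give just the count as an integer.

1 → no match
2 → match
3 → no match
4 → no match
5 → no match
6 → no match
7 → no match
8 → no match
9 → match
Total matched: 2

2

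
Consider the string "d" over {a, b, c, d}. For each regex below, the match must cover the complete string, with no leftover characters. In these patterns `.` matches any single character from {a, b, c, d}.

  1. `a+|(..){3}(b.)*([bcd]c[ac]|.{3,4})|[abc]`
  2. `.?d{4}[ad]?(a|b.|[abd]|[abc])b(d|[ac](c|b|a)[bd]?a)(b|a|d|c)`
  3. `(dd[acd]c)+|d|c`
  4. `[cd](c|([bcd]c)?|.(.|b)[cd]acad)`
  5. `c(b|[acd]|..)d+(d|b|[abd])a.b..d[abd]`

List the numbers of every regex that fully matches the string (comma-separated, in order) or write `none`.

3, 4

1 → no match
2 → no match
3 → match
4 → match
5 → no match — must start with "c"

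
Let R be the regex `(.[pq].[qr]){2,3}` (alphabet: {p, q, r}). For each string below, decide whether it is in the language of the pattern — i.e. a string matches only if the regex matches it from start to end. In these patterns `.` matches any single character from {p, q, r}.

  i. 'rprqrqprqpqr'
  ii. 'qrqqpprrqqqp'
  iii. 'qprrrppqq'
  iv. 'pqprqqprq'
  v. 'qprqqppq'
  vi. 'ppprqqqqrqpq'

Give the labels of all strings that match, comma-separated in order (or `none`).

i → match
ii → no match
iii → no match
iv → no match
v → match
vi → match

i, v, vi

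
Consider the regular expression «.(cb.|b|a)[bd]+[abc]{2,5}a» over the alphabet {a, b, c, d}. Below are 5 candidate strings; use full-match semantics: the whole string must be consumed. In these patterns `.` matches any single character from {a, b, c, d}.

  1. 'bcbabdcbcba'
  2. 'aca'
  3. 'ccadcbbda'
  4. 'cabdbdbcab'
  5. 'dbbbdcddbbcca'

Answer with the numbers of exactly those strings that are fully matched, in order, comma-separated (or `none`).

1

1. 'bcbabdcbcba' → match
2. 'aca' → no match
3. 'ccadcbbda' → no match
4. 'cabdbdbcab' → no match — must end with 'a'
5 → no match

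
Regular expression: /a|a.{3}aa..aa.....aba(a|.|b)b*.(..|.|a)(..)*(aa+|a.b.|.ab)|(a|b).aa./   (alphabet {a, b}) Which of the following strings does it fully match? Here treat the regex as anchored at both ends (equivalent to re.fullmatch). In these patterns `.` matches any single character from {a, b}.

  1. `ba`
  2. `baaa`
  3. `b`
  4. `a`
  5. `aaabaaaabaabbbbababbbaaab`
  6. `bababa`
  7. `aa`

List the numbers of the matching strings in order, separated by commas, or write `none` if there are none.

4

1 → no match
2 → no match
3 → no match
4 → match
5 → no match
6 → no match
7 → no match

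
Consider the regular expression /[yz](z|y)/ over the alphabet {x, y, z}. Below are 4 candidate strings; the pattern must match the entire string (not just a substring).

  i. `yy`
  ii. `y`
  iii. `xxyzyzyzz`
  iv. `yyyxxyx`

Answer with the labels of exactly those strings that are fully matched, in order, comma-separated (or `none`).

i → match
ii → no match
iii → no match
iv → no match

i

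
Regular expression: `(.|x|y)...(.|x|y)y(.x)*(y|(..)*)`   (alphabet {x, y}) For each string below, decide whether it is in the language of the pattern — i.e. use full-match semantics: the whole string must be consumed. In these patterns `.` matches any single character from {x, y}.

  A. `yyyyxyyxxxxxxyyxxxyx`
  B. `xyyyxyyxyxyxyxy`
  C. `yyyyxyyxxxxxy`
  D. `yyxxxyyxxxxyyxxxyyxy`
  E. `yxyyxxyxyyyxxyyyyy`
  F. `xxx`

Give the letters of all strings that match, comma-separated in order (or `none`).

A, B, C, D

A → match
B → match
C → match
D → match
E → no match
F → no match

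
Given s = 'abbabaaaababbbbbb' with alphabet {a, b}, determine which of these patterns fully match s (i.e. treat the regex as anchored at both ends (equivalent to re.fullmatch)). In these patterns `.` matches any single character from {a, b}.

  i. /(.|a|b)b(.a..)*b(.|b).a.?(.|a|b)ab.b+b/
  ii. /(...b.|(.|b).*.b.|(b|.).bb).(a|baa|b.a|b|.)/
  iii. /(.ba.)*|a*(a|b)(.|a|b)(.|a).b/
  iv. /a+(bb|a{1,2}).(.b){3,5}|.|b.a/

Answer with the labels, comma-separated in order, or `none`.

i → match
ii → match
iii → no match
iv → no match

i, ii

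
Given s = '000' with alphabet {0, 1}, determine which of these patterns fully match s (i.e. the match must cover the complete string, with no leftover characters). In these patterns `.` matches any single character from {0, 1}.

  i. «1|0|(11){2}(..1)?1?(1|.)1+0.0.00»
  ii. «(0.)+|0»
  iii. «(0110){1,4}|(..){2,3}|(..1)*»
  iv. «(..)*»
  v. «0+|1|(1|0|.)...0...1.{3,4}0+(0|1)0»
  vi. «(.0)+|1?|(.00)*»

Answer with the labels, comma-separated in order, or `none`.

i → no match
ii → no match
iii → no match
iv → no match
v → match
vi → match

v, vi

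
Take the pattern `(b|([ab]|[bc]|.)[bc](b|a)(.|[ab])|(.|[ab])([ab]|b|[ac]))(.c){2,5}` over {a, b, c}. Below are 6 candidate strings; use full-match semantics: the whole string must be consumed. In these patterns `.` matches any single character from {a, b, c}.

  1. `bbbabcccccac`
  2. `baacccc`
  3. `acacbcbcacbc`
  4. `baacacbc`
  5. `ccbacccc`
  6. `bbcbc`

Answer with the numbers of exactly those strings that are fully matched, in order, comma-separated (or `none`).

1, 3, 4, 5, 6

1 → match
2 → no match
3 → match
4 → match
5 → match
6 → match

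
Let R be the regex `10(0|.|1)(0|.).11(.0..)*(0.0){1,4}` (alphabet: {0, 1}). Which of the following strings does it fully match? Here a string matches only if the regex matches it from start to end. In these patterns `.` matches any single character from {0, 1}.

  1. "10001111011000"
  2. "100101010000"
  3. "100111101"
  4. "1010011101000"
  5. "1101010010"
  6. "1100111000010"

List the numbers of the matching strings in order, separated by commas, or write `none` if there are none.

1

1 → match
2 → no match
3 → no match — must end with "0"
4 → no match
5 → no match — must start with "10"
6 → no match — must start with "10"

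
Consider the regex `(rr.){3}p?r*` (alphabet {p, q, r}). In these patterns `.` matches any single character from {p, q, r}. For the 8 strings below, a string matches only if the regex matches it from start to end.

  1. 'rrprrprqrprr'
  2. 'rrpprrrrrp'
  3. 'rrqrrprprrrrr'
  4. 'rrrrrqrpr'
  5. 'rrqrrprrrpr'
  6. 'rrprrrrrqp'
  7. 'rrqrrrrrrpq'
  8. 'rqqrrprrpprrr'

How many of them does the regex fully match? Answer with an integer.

1 → no match
2 → no match
3 → no match
4 → no match
5 → match
6 → match
7 → no match
8 → no match — must start with 'rr'
Total matched: 2

2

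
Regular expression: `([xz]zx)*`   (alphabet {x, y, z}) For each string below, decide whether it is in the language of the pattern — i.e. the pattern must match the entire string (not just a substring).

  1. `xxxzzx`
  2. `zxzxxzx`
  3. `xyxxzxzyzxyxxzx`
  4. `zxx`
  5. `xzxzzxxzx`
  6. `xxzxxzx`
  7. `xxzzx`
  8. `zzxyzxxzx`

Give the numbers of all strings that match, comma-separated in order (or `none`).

1 → no match
2 → no match
3 → no match
4 → no match
5 → match
6 → no match
7 → no match
8 → no match

5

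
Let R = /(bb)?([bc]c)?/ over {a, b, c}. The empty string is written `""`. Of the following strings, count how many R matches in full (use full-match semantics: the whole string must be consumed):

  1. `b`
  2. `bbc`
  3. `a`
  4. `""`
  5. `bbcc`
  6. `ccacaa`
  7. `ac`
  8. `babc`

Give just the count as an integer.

2

1 → no match
2 → no match
3 → no match
4 → match
5 → match
6 → no match
7 → no match
8 → no match
Total matched: 2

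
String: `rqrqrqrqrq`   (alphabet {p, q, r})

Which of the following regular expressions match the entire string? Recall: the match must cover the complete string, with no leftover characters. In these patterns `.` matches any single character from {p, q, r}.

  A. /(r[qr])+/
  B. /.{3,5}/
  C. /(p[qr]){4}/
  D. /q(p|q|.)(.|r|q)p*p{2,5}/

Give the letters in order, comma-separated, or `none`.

A

A → match
B → no match
C → no match — must start with `p`
D → no match — must start with `q`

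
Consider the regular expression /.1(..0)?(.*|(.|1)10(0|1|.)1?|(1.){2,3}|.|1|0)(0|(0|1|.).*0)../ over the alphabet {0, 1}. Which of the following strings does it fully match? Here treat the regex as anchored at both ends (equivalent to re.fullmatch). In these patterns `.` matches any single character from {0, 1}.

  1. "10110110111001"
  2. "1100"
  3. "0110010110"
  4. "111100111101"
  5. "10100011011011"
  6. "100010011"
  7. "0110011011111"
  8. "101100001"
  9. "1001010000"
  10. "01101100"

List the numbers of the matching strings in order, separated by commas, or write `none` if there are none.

1 → no match
2. "1100" → no match
3. "0110010110" → no match
4. "111100111101" → no match
5 → no match
6. "100010011" → no match
7 → no match
8. "101100001" → no match
9. "1001010000" → no match
10. "01101100" → no match

none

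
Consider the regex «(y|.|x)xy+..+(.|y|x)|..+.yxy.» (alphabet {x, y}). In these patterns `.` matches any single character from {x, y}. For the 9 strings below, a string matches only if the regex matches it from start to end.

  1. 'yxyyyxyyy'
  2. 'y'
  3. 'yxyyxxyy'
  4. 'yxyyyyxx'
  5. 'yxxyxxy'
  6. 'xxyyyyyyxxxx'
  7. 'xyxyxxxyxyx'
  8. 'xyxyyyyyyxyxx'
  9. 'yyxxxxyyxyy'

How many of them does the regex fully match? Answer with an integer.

6

1. 'yxyyyxyyy' → match
2. 'y' → no match
3. 'yxyyxxyy' → match
4. 'yxyyyyxx' → match
5. 'yxxyxxy' → no match
6. 'xxyyyyyyxxxx' → match
7. 'xyxyxxxyxyx' → match
8 → no match
9. 'yyxxxxyyxyy' → match
Total matched: 6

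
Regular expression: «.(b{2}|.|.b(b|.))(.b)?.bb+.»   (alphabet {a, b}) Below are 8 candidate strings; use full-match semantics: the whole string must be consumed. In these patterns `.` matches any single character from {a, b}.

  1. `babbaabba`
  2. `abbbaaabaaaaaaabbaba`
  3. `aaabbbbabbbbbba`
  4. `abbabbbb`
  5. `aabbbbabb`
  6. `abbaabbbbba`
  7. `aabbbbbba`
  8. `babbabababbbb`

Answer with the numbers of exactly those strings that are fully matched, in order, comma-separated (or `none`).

4, 6, 7

1 → no match
2 → no match
3 → no match
4 → match
5 → no match
6 → match
7 → match
8 → no match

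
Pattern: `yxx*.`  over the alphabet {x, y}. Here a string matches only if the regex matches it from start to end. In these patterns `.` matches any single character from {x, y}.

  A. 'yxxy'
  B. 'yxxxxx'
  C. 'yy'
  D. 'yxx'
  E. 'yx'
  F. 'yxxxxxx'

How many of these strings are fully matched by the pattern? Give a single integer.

4

A → match
B → match
C → no match — must start with 'yx'
D → match
E → no match
F → match
Total matched: 4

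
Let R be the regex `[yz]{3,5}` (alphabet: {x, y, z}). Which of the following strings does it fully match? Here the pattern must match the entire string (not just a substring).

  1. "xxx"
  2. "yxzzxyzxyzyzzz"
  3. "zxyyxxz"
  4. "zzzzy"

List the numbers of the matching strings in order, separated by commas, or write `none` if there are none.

4

1 → no match
2 → no match
3 → no match
4 → match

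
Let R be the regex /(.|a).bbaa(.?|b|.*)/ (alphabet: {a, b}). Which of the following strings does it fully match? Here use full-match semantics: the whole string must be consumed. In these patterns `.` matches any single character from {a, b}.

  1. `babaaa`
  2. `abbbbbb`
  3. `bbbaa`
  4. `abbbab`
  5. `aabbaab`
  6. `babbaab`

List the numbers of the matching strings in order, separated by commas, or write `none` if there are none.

1. `babaaa` → no match
2. `abbbbbb` → no match
3. `bbbaa` → no match
4. `abbbab` → no match
5. `aabbaab` → match
6. `babbaab` → match

5, 6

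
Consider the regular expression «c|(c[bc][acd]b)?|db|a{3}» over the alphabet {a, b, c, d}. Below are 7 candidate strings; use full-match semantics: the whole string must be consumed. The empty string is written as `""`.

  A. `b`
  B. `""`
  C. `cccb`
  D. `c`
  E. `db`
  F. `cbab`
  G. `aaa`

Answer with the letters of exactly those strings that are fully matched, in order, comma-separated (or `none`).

A → no match
B → match
C → match
D → match
E → match
F → match
G → match

B, C, D, E, F, G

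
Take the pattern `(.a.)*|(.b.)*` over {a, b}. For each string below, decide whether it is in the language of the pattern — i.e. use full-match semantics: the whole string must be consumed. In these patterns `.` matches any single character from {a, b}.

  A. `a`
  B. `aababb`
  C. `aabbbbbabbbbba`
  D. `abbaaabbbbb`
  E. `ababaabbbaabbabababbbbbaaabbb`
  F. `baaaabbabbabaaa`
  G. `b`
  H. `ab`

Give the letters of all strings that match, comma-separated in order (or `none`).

A. `a` → no match
B. `aababb` → no match
C → no match
D. `abbaaabbbbb` → no match
E → no match
F → match
G. `b` → no match
H. `ab` → no match

F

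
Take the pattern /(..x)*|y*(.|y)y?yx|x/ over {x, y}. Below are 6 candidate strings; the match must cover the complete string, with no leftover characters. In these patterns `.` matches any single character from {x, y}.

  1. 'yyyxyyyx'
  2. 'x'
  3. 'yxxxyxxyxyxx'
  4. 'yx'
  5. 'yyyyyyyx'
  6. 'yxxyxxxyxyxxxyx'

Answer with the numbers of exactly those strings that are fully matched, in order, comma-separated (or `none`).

1 → no match
2 → match
3 → match
4 → no match
5 → match
6 → match

2, 3, 5, 6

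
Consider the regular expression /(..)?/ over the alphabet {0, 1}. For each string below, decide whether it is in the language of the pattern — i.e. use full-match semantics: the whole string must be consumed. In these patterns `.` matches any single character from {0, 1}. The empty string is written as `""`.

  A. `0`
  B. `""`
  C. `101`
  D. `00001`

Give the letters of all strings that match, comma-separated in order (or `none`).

B

A. `0` → no match
B. `""` → match
C. `101` → no match
D. `00001` → no match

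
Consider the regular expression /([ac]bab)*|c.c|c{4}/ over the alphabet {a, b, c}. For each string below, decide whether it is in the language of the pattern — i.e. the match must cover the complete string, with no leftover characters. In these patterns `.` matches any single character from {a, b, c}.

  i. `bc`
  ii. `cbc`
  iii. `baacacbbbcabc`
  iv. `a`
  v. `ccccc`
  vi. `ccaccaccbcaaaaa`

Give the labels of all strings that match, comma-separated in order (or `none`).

ii

i → no match
ii → match
iii → no match
iv → no match
v → no match
vi → no match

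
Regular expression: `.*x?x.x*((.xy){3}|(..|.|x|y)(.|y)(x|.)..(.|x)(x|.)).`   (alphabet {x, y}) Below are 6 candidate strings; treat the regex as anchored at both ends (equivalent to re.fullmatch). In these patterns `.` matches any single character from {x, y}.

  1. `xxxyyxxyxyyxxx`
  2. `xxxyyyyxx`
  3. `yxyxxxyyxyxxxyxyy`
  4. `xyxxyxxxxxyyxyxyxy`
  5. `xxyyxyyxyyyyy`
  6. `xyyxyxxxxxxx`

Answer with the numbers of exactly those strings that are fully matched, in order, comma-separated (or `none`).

4

1 → no match
2 → no match
3 → no match
4 → match
5 → no match
6 → no match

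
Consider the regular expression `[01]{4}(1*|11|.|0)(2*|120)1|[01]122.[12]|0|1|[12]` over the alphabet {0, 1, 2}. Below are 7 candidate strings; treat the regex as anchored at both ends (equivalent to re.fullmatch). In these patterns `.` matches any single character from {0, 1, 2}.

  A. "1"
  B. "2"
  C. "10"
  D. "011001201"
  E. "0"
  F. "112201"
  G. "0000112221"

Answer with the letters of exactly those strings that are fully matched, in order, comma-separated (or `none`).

A, B, D, E, F, G

A → match
B → match
C → no match
D → match
E → match
F → match
G → match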